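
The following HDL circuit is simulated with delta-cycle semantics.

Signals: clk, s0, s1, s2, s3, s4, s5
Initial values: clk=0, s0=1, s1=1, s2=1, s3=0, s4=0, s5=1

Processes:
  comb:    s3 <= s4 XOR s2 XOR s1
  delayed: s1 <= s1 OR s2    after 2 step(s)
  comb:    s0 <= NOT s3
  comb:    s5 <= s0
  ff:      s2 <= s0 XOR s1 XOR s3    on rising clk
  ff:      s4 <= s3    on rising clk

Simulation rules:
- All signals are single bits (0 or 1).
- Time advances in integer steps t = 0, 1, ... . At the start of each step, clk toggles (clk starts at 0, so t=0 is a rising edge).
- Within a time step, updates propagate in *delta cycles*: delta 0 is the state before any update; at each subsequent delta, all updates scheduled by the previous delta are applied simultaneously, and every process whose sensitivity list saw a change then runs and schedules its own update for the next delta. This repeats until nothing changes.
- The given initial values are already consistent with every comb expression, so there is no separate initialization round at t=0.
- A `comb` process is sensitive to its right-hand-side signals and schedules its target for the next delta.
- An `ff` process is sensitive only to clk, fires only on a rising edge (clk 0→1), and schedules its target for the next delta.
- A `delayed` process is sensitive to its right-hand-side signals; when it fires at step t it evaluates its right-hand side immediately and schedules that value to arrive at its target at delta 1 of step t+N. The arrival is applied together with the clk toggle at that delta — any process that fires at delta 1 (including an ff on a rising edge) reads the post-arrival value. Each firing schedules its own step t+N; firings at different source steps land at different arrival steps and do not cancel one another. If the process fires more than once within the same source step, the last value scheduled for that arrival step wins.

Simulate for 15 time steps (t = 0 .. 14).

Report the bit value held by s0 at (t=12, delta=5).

t=0 Δ0: s0=1 s1=1 s4=0 s5=1 s3=0 s2=1 clk=0
  Δ1: clk:0→1
  Δ2: s2:1→0
  Δ3: s3:0→1
  Δ4: s0:1→0
  Δ5: s5:1→0
  (5Δ to stable)
t=1 Δ0: s0=0 s1=1 s4=0 s5=0 s3=1 s2=0 clk=1
  Δ1: clk:1→0
  (1Δ to stable)
t=2 Δ0: s0=0 s1=1 s4=0 s5=0 s3=1 s2=0 clk=0
  Δ1: clk:0→1
  Δ2: s4:0→1
  Δ3: s3:1→0
  Δ4: s0:0→1
  Δ5: s5:0→1
  (5Δ to stable)
t=3 Δ0: s0=1 s1=1 s4=1 s5=1 s3=0 s2=0 clk=1
  Δ1: clk:1→0
  (1Δ to stable)
t=4 Δ0: s0=1 s1=1 s4=1 s5=1 s3=0 s2=0 clk=0
  Δ1: clk:0→1
  Δ2: s4:1→0
  Δ3: s3:0→1
  Δ4: s0:1→0
  Δ5: s5:1→0
  (5Δ to stable)
t=5 Δ0: s0=0 s1=1 s4=0 s5=0 s3=1 s2=0 clk=1
  Δ1: clk:1→0
  (1Δ to stable)
t=6 Δ0: s0=0 s1=1 s4=0 s5=0 s3=1 s2=0 clk=0
  Δ1: clk:0→1
  Δ2: s4:0→1
  Δ3: s3:1→0
  Δ4: s0:0→1
  Δ5: s5:0→1
  (5Δ to stable)
t=7 Δ0: s0=1 s1=1 s4=1 s5=1 s3=0 s2=0 clk=1
  Δ1: clk:1→0
  (1Δ to stable)
t=8 Δ0: s0=1 s1=1 s4=1 s5=1 s3=0 s2=0 clk=0
  Δ1: clk:0→1
  Δ2: s4:1→0
  Δ3: s3:0→1
  Δ4: s0:1→0
  Δ5: s5:1→0
  (5Δ to stable)
t=9 Δ0: s0=0 s1=1 s4=0 s5=0 s3=1 s2=0 clk=1
  Δ1: clk:1→0
  (1Δ to stable)
t=10 Δ0: s0=0 s1=1 s4=0 s5=0 s3=1 s2=0 clk=0
  Δ1: clk:0→1
  Δ2: s4:0→1
  Δ3: s3:1→0
  Δ4: s0:0→1
  Δ5: s5:0→1
  (5Δ to stable)
t=11 Δ0: s0=1 s1=1 s4=1 s5=1 s3=0 s2=0 clk=1
  Δ1: clk:1→0
  (1Δ to stable)
t=12 Δ0: s0=1 s1=1 s4=1 s5=1 s3=0 s2=0 clk=0
  Δ1: clk:0→1
  Δ2: s4:1→0
  Δ3: s3:0→1
  Δ4: s0:1→0
  Δ5: s5:1→0
  (5Δ to stable)
t=13 Δ0: s0=0 s1=1 s4=0 s5=0 s3=1 s2=0 clk=1
  Δ1: clk:1→0
  (1Δ to stable)
t=14 Δ0: s0=0 s1=1 s4=0 s5=0 s3=1 s2=0 clk=0
  Δ1: clk:0→1
  Δ2: s4:0→1
  Δ3: s3:1→0
  Δ4: s0:0→1
  Δ5: s5:0→1
  (5Δ to stable)

0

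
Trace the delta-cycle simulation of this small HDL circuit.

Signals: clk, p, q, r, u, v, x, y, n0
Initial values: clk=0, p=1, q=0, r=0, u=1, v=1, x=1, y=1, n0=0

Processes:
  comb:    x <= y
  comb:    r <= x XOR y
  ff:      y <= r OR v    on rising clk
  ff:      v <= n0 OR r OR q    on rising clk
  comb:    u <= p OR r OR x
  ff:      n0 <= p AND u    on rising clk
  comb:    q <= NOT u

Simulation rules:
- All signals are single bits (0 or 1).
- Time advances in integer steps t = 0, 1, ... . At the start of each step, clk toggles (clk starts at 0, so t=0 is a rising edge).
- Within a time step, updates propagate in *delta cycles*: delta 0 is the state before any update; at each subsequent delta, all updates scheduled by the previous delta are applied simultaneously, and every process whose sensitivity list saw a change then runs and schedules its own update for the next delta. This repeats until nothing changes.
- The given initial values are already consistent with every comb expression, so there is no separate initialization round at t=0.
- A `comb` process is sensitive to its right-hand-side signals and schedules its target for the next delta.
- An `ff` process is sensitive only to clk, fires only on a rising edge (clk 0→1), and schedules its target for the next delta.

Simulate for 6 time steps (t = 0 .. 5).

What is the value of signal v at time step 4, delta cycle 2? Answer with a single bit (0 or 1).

1

[bits: p,v,y,q,clk,u,x,r,n0]
t=0: Δ0=111001100 Δ1=111011100 Δ2=101011101 | 2Δ
t=1: Δ0=101011101 Δ1=101001101 | 1Δ
t=2: Δ0=101001101 Δ1=101011101 Δ2=110011101 Δ3=110011011 Δ4=110011001 | 4Δ
t=3: Δ0=110011001 Δ1=110001001 | 1Δ
t=4: Δ0=110001001 Δ1=110011001 Δ2=111011001 Δ3=111011111 Δ4=111011101 | 4Δ
t=5: Δ0=111011101 Δ1=111001101 | 1Δ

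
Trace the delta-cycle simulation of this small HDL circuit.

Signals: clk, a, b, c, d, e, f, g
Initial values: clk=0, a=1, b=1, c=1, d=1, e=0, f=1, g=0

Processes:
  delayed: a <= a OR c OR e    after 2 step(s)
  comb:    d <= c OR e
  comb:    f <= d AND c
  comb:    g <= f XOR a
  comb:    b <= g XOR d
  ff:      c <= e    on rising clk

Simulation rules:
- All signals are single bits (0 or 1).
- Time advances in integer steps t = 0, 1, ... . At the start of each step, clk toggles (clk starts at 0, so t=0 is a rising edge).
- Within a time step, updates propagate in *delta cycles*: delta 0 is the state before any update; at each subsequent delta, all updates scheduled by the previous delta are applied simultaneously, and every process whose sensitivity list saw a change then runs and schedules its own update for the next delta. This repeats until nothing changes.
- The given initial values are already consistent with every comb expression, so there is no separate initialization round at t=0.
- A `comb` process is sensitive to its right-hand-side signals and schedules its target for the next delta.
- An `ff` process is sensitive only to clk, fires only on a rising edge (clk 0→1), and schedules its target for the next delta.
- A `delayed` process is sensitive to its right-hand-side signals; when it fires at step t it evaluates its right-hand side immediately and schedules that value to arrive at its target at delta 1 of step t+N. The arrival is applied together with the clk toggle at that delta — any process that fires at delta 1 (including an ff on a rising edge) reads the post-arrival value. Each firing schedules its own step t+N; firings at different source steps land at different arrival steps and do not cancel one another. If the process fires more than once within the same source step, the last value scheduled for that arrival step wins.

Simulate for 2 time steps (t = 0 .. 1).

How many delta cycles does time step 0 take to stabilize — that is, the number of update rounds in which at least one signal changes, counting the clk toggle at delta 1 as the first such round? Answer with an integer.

t=0 Δ0: f=1 e=0 b=1 d=1 a=1 g=0 clk=0 c=1
  Δ1: clk:0→1
  Δ2: c:1→0
  Δ3: f:1→0, d:1→0
  Δ4: b:1→0, g:0→1
  Δ5: b:0→1
  (5Δ to stable)
t=1 Δ0: f=0 e=0 b=1 d=0 a=1 g=1 clk=1 c=0
  Δ1: clk:1→0
  (1Δ to stable)

5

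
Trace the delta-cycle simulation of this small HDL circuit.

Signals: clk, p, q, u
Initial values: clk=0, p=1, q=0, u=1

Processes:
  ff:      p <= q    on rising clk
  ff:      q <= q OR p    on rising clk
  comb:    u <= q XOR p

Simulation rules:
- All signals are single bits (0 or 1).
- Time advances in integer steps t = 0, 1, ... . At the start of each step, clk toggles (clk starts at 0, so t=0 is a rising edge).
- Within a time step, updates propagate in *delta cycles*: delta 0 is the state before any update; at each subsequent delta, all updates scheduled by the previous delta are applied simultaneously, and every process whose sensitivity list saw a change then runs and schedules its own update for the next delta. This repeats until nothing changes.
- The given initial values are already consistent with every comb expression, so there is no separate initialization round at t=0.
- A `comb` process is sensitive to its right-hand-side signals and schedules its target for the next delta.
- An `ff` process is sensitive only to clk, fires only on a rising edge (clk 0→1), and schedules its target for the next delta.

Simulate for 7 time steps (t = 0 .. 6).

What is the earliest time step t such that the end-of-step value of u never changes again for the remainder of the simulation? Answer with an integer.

2

t0.Δ0 p=1 q=0 clk=0 u=1
t0.Δ1 p=1 q=0 clk=1 u=1
t0.Δ2 p=0 q=1 clk=1 u=1
t1.Δ0 p=0 q=1 clk=1 u=1
t1.Δ1 p=0 q=1 clk=0 u=1
t2.Δ0 p=0 q=1 clk=0 u=1
t2.Δ1 p=0 q=1 clk=1 u=1
t2.Δ2 p=1 q=1 clk=1 u=1
t2.Δ3 p=1 q=1 clk=1 u=0
t3.Δ0 p=1 q=1 clk=1 u=0
t3.Δ1 p=1 q=1 clk=0 u=0
t4.Δ0 p=1 q=1 clk=0 u=0
t4.Δ1 p=1 q=1 clk=1 u=0
t5.Δ0 p=1 q=1 clk=1 u=0
t5.Δ1 p=1 q=1 clk=0 u=0
t6.Δ0 p=1 q=1 clk=0 u=0
t6.Δ1 p=1 q=1 clk=1 u=0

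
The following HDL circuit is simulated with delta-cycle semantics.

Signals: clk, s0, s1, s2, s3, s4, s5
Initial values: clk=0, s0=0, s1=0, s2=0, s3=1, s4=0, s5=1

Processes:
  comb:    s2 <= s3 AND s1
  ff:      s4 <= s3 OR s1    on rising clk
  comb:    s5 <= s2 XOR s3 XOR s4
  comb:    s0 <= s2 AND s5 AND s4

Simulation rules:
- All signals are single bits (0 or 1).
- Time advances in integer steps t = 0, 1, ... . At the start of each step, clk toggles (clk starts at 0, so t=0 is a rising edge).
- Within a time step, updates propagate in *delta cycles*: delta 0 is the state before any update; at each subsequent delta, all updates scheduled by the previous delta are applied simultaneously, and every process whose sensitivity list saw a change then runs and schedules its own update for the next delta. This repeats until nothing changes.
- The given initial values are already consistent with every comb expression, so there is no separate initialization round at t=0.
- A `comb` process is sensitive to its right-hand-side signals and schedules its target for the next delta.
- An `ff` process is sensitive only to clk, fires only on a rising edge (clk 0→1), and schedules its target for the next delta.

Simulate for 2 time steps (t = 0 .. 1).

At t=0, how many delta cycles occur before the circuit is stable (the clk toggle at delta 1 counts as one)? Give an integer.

3

[bits: s2,s3,s0,s5,s1,clk,s4]
t=0: Δ0=0101000 Δ1=0101010 Δ2=0101011 Δ3=0100011 | 3Δ
t=1: Δ0=0100011 Δ1=0100001 | 1Δ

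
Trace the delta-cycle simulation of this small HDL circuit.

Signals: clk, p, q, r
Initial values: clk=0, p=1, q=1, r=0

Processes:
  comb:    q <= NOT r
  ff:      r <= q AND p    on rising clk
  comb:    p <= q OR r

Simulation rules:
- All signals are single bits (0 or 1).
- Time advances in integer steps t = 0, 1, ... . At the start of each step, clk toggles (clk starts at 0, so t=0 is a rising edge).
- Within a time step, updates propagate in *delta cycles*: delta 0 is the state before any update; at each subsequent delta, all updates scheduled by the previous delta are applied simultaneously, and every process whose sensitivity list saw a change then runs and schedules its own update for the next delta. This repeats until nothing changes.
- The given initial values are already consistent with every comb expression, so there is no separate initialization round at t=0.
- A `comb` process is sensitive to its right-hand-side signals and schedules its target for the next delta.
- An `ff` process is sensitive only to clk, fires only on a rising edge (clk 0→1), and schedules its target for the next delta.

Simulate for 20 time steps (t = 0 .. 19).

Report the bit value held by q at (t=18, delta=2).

t=0 Δ0: q=1 clk=0 r=0 p=1
  Δ1: clk:0→1
  Δ2: r:0→1
  Δ3: q:1→0
  (3Δ to stable)
t=1 Δ0: q=0 clk=1 r=1 p=1
  Δ1: clk:1→0
  (1Δ to stable)
t=2 Δ0: q=0 clk=0 r=1 p=1
  Δ1: clk:0→1
  Δ2: r:1→0
  Δ3: q:0→1, p:1→0
  Δ4: p:0→1
  (4Δ to stable)
t=3 Δ0: q=1 clk=1 r=0 p=1
  Δ1: clk:1→0
  (1Δ to stable)
t=4 Δ0: q=1 clk=0 r=0 p=1
  Δ1: clk:0→1
  Δ2: r:0→1
  Δ3: q:1→0
  (3Δ to stable)
t=5 Δ0: q=0 clk=1 r=1 p=1
  Δ1: clk:1→0
  (1Δ to stable)
t=6 Δ0: q=0 clk=0 r=1 p=1
  Δ1: clk:0→1
  Δ2: r:1→0
  Δ3: q:0→1, p:1→0
  Δ4: p:0→1
  (4Δ to stable)
t=7 Δ0: q=1 clk=1 r=0 p=1
  Δ1: clk:1→0
  (1Δ to stable)
t=8 Δ0: q=1 clk=0 r=0 p=1
  Δ1: clk:0→1
  Δ2: r:0→1
  Δ3: q:1→0
  (3Δ to stable)
t=9 Δ0: q=0 clk=1 r=1 p=1
  Δ1: clk:1→0
  (1Δ to stable)
t=10 Δ0: q=0 clk=0 r=1 p=1
  Δ1: clk:0→1
  Δ2: r:1→0
  Δ3: q:0→1, p:1→0
  Δ4: p:0→1
  (4Δ to stable)
t=11 Δ0: q=1 clk=1 r=0 p=1
  Δ1: clk:1→0
  (1Δ to stable)
t=12 Δ0: q=1 clk=0 r=0 p=1
  Δ1: clk:0→1
  Δ2: r:0→1
  Δ3: q:1→0
  (3Δ to stable)
t=13 Δ0: q=0 clk=1 r=1 p=1
  Δ1: clk:1→0
  (1Δ to stable)
t=14 Δ0: q=0 clk=0 r=1 p=1
  Δ1: clk:0→1
  Δ2: r:1→0
  Δ3: q:0→1, p:1→0
  Δ4: p:0→1
  (4Δ to stable)
t=15 Δ0: q=1 clk=1 r=0 p=1
  Δ1: clk:1→0
  (1Δ to stable)
t=16 Δ0: q=1 clk=0 r=0 p=1
  Δ1: clk:0→1
  Δ2: r:0→1
  Δ3: q:1→0
  (3Δ to stable)
t=17 Δ0: q=0 clk=1 r=1 p=1
  Δ1: clk:1→0
  (1Δ to stable)
t=18 Δ0: q=0 clk=0 r=1 p=1
  Δ1: clk:0→1
  Δ2: r:1→0
  Δ3: q:0→1, p:1→0
  Δ4: p:0→1
  (4Δ to stable)
t=19 Δ0: q=1 clk=1 r=0 p=1
  Δ1: clk:1→0
  (1Δ to stable)

0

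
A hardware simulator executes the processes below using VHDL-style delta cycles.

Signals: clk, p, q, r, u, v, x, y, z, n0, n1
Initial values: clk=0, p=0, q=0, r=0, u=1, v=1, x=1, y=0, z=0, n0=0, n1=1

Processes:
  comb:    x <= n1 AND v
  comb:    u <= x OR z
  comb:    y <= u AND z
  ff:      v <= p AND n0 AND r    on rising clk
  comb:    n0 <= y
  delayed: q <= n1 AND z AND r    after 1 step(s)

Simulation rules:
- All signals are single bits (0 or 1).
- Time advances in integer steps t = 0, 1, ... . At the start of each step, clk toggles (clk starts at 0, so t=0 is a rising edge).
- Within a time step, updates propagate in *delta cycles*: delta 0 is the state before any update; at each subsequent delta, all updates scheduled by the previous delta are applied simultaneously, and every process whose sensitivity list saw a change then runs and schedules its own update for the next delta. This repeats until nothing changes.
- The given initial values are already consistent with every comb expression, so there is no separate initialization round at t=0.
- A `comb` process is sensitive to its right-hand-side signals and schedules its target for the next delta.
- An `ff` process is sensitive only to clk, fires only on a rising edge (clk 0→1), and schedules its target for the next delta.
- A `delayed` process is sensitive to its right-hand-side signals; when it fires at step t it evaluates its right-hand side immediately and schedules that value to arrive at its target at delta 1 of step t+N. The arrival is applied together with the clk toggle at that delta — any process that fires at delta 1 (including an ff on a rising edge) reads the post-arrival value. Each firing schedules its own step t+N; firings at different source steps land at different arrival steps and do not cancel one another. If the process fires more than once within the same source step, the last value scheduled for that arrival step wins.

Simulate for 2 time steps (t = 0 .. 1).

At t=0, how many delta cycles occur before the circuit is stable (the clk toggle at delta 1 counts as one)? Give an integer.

4

[bits: q,v,u,p,y,n1,r,x,n0,clk,z]
t=0: Δ0=01100101000 Δ1=01100101010 Δ2=00100101010 Δ3=00100100010 Δ4=00000100010 | 4Δ
t=1: Δ0=00000100010 Δ1=00000100000 | 1Δ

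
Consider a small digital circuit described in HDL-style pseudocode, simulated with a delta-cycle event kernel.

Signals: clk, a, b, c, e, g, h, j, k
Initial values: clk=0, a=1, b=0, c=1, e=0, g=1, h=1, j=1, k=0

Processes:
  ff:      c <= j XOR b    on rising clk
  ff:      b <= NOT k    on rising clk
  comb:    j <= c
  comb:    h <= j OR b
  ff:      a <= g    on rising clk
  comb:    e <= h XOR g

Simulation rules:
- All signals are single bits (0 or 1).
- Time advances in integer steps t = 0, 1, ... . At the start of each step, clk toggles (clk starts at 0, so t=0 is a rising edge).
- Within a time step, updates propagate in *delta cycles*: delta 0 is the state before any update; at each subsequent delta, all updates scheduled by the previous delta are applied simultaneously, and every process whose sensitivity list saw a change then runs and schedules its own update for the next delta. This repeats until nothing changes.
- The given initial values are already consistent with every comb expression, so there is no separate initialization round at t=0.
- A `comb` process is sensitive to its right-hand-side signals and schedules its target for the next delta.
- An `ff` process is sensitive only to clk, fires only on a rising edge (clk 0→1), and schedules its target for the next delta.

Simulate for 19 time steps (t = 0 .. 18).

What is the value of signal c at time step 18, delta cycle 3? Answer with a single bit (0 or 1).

0

t=0 Δ0: c=1 g=1 h=1 e=0 j=1 k=0 clk=0 b=0 a=1
  Δ1: clk:0→1
  Δ2: b:0→1
  (2Δ to stable)
t=1 Δ0: c=1 g=1 h=1 e=0 j=1 k=0 clk=1 b=1 a=1
  Δ1: clk:1→0
  (1Δ to stable)
t=2 Δ0: c=1 g=1 h=1 e=0 j=1 k=0 clk=0 b=1 a=1
  Δ1: clk:0→1
  Δ2: c:1→0
  Δ3: j:1→0
  (3Δ to stable)
t=3 Δ0: c=0 g=1 h=1 e=0 j=0 k=0 clk=1 b=1 a=1
  Δ1: clk:1→0
  (1Δ to stable)
t=4 Δ0: c=0 g=1 h=1 e=0 j=0 k=0 clk=0 b=1 a=1
  Δ1: clk:0→1
  Δ2: c:0→1
  Δ3: j:0→1
  (3Δ to stable)
t=5 Δ0: c=1 g=1 h=1 e=0 j=1 k=0 clk=1 b=1 a=1
  Δ1: clk:1→0
  (1Δ to stable)
t=6 Δ0: c=1 g=1 h=1 e=0 j=1 k=0 clk=0 b=1 a=1
  Δ1: clk:0→1
  Δ2: c:1→0
  Δ3: j:1→0
  (3Δ to stable)
t=7 Δ0: c=0 g=1 h=1 e=0 j=0 k=0 clk=1 b=1 a=1
  Δ1: clk:1→0
  (1Δ to stable)
t=8 Δ0: c=0 g=1 h=1 e=0 j=0 k=0 clk=0 b=1 a=1
  Δ1: clk:0→1
  Δ2: c:0→1
  Δ3: j:0→1
  (3Δ to stable)
t=9 Δ0: c=1 g=1 h=1 e=0 j=1 k=0 clk=1 b=1 a=1
  Δ1: clk:1→0
  (1Δ to stable)
t=10 Δ0: c=1 g=1 h=1 e=0 j=1 k=0 clk=0 b=1 a=1
  Δ1: clk:0→1
  Δ2: c:1→0
  Δ3: j:1→0
  (3Δ to stable)
t=11 Δ0: c=0 g=1 h=1 e=0 j=0 k=0 clk=1 b=1 a=1
  Δ1: clk:1→0
  (1Δ to stable)
t=12 Δ0: c=0 g=1 h=1 e=0 j=0 k=0 clk=0 b=1 a=1
  Δ1: clk:0→1
  Δ2: c:0→1
  Δ3: j:0→1
  (3Δ to stable)
t=13 Δ0: c=1 g=1 h=1 e=0 j=1 k=0 clk=1 b=1 a=1
  Δ1: clk:1→0
  (1Δ to stable)
t=14 Δ0: c=1 g=1 h=1 e=0 j=1 k=0 clk=0 b=1 a=1
  Δ1: clk:0→1
  Δ2: c:1→0
  Δ3: j:1→0
  (3Δ to stable)
t=15 Δ0: c=0 g=1 h=1 e=0 j=0 k=0 clk=1 b=1 a=1
  Δ1: clk:1→0
  (1Δ to stable)
t=16 Δ0: c=0 g=1 h=1 e=0 j=0 k=0 clk=0 b=1 a=1
  Δ1: clk:0→1
  Δ2: c:0→1
  Δ3: j:0→1
  (3Δ to stable)
t=17 Δ0: c=1 g=1 h=1 e=0 j=1 k=0 clk=1 b=1 a=1
  Δ1: clk:1→0
  (1Δ to stable)
t=18 Δ0: c=1 g=1 h=1 e=0 j=1 k=0 clk=0 b=1 a=1
  Δ1: clk:0→1
  Δ2: c:1→0
  Δ3: j:1→0
  (3Δ to stable)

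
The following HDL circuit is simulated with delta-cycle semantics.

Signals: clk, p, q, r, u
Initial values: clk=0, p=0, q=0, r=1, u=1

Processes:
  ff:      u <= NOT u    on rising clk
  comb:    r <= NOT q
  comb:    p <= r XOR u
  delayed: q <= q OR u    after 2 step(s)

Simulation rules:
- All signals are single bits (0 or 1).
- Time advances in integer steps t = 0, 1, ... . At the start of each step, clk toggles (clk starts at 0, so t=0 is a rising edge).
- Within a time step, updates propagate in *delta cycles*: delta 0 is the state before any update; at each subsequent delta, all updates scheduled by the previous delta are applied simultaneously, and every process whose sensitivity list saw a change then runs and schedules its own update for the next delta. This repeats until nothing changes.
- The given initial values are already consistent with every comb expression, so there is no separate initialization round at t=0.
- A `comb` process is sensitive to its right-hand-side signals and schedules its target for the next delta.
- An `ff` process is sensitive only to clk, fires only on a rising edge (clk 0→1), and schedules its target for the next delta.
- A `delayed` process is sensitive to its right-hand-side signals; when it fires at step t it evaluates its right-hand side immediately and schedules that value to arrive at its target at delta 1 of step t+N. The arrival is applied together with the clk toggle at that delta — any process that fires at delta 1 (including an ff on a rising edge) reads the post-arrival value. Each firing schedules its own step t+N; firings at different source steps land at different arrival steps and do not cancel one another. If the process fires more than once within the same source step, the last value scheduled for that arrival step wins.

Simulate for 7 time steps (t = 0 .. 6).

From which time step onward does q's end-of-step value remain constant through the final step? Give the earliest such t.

t=0 Δ0: q=0 clk=0 u=1 p=0 r=1
  Δ1: clk:0→1
  Δ2: u:1→0
  Δ3: p:0→1
  (3Δ to stable)
t=1 Δ0: q=0 clk=1 u=0 p=1 r=1
  Δ1: clk:1→0
  (1Δ to stable)
t=2 Δ0: q=0 clk=0 u=0 p=1 r=1
  Δ1: clk:0→1
  Δ2: u:0→1
  Δ3: p:1→0
  (3Δ to stable)
t=3 Δ0: q=0 clk=1 u=1 p=0 r=1
  Δ1: clk:1→0
  (1Δ to stable)
t=4 Δ0: q=0 clk=0 u=1 p=0 r=1
  Δ1: q:0→1, clk:0→1
  Δ2: u:1→0, r:1→0
  (2Δ to stable)
t=5 Δ0: q=1 clk=1 u=0 p=0 r=0
  Δ1: clk:1→0
  (1Δ to stable)
t=6 Δ0: q=1 clk=0 u=0 p=0 r=0
  Δ1: clk:0→1
  Δ2: u:0→1
  Δ3: p:0→1
  (3Δ to stable)

4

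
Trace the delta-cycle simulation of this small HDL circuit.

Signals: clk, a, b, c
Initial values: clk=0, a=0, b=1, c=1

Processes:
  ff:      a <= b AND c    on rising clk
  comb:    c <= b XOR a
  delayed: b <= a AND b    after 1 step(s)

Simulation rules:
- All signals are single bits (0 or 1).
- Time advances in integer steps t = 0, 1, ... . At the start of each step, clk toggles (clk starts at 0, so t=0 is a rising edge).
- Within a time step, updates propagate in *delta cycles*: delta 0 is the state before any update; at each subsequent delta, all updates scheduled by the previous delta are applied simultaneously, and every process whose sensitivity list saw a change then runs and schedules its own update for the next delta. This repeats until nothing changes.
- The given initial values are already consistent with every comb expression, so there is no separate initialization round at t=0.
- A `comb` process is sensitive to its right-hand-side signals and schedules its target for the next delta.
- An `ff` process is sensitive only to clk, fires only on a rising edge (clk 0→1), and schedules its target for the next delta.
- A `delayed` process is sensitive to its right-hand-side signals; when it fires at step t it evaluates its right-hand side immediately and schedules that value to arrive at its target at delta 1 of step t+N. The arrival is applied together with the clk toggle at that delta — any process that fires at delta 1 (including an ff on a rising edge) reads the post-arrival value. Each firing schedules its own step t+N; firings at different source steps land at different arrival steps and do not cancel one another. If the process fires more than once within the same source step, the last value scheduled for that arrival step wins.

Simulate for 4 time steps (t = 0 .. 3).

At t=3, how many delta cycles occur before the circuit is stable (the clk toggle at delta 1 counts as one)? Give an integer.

[bits: a,clk,b,c]
t=0: Δ0=0011 Δ1=0111 Δ2=1111 Δ3=1110 | 3Δ
t=1: Δ0=1110 Δ1=1010 | 1Δ
t=2: Δ0=1010 Δ1=1110 Δ2=0110 Δ3=0111 | 3Δ
t=3: Δ0=0111 Δ1=0001 Δ2=0000 | 2Δ

2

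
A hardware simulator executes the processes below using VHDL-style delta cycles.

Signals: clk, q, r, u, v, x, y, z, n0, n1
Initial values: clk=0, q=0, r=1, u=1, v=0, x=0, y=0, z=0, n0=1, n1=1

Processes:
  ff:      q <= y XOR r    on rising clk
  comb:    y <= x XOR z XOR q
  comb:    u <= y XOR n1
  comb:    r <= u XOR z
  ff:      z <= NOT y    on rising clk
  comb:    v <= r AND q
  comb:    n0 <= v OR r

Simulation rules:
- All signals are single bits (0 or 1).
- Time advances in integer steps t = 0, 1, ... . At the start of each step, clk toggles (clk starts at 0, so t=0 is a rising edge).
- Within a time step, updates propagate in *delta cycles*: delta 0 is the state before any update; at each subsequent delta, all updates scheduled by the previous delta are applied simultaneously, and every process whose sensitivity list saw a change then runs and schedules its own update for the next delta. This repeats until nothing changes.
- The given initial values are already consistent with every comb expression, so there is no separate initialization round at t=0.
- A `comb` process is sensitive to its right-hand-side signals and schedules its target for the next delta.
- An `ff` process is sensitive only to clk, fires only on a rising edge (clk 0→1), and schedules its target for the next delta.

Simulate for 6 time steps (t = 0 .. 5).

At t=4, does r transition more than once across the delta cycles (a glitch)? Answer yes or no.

t=0 Δ0: x=0 q=0 y=0 n0=1 v=0 u=1 clk=0 n1=1 z=0 r=1
  Δ1: clk:0→1
  Δ2: q:0→1, z:0→1
  Δ3: v:0→1, r:1→0
  Δ4: v:1→0
  Δ5: n0:1→0
  (5Δ to stable)
t=1 Δ0: x=0 q=1 y=0 n0=0 v=0 u=1 clk=1 n1=1 z=1 r=0
  Δ1: clk:1→0
  (1Δ to stable)
t=2 Δ0: x=0 q=1 y=0 n0=0 v=0 u=1 clk=0 n1=1 z=1 r=0
  Δ1: clk:0→1
  Δ2: q:1→0
  Δ3: y:0→1
  Δ4: u:1→0
  Δ5: r:0→1
  Δ6: n0:0→1
  (6Δ to stable)
t=3 Δ0: x=0 q=0 y=1 n0=1 v=0 u=0 clk=1 n1=1 z=1 r=1
  Δ1: clk:1→0
  (1Δ to stable)
t=4 Δ0: x=0 q=0 y=1 n0=1 v=0 u=0 clk=0 n1=1 z=1 r=1
  Δ1: clk:0→1
  Δ2: z:1→0
  Δ3: y:1→0, r:1→0
  Δ4: n0:1→0, u:0→1
  Δ5: r:0→1
  Δ6: n0:0→1
  (6Δ to stable)
t=5 Δ0: x=0 q=0 y=0 n0=1 v=0 u=1 clk=1 n1=1 z=0 r=1
  Δ1: clk:1→0
  (1Δ to stable)

yes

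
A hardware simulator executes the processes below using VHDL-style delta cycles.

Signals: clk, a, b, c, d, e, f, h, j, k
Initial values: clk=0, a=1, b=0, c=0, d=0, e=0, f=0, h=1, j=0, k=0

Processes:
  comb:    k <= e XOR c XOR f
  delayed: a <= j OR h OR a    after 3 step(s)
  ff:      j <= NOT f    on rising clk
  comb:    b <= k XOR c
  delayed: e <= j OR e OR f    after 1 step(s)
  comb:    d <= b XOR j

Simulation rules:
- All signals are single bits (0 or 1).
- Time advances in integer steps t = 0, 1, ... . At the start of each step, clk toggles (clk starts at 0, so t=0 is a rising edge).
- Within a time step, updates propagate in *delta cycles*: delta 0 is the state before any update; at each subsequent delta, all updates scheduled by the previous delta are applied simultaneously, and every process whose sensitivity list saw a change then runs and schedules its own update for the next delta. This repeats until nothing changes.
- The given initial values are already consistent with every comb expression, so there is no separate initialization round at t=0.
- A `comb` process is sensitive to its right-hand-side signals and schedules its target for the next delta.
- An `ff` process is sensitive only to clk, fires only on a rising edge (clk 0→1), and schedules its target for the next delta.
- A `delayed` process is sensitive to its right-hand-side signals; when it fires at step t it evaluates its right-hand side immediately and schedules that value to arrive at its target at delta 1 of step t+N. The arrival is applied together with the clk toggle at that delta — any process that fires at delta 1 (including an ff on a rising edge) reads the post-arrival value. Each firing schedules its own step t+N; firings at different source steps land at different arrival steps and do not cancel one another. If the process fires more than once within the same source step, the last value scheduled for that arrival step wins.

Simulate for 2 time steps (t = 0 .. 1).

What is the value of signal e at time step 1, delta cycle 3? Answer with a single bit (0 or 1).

t=0 Δ0: c=0 k=0 f=0 h=1 j=0 clk=0 b=0 d=0 e=0 a=1
  Δ1: clk:0→1
  Δ2: j:0→1
  Δ3: d:0→1
  (3Δ to stable)
t=1 Δ0: c=0 k=0 f=0 h=1 j=1 clk=1 b=0 d=1 e=0 a=1
  Δ1: clk:1→0, e:0→1
  Δ2: k:0→1
  Δ3: b:0→1
  Δ4: d:1→0
  (4Δ to stable)

1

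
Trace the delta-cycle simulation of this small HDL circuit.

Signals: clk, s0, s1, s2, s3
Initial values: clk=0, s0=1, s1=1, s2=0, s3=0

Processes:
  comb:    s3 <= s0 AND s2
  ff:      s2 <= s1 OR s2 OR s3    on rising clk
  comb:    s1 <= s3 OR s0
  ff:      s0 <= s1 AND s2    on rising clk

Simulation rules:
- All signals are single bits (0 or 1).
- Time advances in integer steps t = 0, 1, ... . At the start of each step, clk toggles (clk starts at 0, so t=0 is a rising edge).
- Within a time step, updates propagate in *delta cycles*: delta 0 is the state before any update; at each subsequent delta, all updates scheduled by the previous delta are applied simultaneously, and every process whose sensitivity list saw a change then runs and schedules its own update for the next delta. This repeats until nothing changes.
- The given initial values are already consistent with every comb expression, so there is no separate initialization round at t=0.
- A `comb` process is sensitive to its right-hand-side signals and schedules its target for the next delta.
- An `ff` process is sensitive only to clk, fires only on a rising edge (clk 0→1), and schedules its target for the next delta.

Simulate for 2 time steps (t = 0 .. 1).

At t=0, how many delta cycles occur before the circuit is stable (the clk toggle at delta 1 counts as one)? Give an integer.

3

[bits: s3,clk,s1,s0,s2]
t=0: Δ0=00110 Δ1=01110 Δ2=01101 Δ3=01001 | 3Δ
t=1: Δ0=01001 Δ1=00001 | 1Δ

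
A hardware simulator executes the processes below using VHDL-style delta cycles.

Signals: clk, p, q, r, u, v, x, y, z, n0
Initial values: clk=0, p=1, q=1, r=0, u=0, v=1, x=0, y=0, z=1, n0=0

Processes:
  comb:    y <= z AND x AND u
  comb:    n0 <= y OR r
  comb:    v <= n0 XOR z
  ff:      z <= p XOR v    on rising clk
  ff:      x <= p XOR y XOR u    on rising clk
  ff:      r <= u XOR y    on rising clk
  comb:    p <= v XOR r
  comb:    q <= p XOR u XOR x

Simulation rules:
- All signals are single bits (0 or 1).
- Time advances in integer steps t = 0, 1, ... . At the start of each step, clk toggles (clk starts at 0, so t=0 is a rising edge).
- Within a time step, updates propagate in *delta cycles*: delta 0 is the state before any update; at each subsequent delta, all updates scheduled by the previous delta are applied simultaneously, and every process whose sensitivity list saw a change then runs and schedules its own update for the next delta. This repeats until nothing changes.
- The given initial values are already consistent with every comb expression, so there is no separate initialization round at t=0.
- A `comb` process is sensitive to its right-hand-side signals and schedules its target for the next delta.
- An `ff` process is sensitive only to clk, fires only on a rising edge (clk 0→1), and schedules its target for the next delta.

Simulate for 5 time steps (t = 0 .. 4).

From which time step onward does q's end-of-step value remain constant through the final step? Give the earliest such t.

2

[bits: r,p,v,u,clk,n0,q,z,x,y]
t=0: Δ0=0110001100 Δ1=0110101100 Δ2=0110101010 Δ3=0100100010 Δ4=0000100010 Δ5=0000101010 | 5Δ
t=1: Δ0=0000101010 Δ1=0000001010 | 1Δ
t=2: Δ0=0000001010 Δ1=0000101010 Δ2=0000101000 Δ3=0000100000 | 3Δ
t=3: Δ0=0000100000 Δ1=0000000000 | 1Δ
t=4: Δ0=0000000000 Δ1=0000100000 | 1Δ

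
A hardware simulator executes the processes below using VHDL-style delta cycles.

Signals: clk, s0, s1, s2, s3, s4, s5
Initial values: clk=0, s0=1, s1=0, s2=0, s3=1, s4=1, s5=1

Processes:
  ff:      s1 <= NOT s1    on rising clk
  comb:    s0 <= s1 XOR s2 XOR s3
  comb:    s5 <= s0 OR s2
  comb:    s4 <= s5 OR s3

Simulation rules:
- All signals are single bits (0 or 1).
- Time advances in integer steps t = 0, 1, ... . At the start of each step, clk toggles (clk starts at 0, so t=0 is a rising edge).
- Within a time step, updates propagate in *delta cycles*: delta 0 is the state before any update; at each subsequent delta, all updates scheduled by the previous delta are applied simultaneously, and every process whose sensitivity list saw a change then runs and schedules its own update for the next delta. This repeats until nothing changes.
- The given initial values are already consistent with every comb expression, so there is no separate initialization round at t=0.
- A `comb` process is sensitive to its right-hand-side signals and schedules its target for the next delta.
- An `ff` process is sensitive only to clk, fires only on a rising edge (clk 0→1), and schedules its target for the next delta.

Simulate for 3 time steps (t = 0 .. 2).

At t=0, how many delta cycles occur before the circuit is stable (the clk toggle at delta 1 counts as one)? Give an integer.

4

[bits: s5,s0,s4,s1,clk,s2,s3]
t=0: Δ0=1110001 Δ1=1110101 Δ2=1111101 Δ3=1011101 Δ4=0011101 | 4Δ
t=1: Δ0=0011101 Δ1=0011001 | 1Δ
t=2: Δ0=0011001 Δ1=0011101 Δ2=0010101 Δ3=0110101 Δ4=1110101 | 4Δ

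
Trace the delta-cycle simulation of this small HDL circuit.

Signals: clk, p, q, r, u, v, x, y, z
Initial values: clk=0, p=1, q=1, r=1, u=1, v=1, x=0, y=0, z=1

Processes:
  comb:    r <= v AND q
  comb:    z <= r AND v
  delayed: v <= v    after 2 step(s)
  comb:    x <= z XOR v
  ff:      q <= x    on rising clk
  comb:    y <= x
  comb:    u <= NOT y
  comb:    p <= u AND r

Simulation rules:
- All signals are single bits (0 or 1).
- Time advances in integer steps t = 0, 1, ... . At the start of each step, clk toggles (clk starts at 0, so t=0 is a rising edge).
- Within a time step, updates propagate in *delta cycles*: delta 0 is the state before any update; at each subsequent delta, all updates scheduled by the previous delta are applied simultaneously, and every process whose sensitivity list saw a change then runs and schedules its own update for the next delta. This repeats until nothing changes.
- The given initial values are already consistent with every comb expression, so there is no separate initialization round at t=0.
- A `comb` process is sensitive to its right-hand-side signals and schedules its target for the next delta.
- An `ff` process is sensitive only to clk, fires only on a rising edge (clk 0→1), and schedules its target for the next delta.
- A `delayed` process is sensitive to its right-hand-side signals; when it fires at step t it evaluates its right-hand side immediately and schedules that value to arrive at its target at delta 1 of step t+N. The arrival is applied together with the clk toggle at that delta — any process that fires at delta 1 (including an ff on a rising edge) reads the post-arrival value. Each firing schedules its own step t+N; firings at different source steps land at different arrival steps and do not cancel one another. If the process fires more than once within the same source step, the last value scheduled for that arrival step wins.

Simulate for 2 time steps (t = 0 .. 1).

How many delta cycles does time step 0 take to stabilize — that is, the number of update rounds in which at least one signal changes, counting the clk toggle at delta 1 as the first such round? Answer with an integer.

7

[bits: v,q,x,u,y,z,p,r,clk]
t=0: Δ0=110101110 Δ1=110101111 Δ2=100101111 Δ3=100101101 Δ4=100100001 Δ5=101100001 Δ6=101110001 Δ7=101010001 | 7Δ
t=1: Δ0=101010001 Δ1=101010000 | 1Δ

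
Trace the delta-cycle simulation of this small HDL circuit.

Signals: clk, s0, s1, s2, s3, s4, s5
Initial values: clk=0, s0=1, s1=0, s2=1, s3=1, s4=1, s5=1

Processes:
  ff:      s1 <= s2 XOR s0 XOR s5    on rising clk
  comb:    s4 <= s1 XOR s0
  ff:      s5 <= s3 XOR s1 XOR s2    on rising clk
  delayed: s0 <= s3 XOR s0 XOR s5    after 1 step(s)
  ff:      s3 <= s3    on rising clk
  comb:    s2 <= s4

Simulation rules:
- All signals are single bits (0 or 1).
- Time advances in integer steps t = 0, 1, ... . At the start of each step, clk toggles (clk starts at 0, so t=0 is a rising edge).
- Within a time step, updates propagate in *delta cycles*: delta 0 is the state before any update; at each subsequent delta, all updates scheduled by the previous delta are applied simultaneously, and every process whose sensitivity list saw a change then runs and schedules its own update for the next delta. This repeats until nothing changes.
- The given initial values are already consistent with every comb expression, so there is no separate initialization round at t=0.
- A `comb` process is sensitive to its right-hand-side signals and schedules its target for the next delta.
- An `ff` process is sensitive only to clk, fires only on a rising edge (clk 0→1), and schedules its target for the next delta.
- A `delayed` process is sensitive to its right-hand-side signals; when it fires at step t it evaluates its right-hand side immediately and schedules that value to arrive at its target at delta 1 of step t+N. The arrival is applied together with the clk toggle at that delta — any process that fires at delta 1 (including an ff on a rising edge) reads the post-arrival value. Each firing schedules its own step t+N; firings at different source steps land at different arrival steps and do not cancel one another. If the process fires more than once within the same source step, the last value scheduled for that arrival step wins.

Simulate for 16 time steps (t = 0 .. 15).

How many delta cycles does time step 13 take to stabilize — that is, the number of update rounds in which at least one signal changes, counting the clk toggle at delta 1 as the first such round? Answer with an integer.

3

t0.Δ0 s1=0 s4=1 s3=1 s5=1 s2=1 s0=1 clk=0
t0.Δ1 s1=0 s4=1 s3=1 s5=1 s2=1 s0=1 clk=1
t0.Δ2 s1=1 s4=1 s3=1 s5=0 s2=1 s0=1 clk=1
t0.Δ3 s1=1 s4=0 s3=1 s5=0 s2=1 s0=1 clk=1
t0.Δ4 s1=1 s4=0 s3=1 s5=0 s2=0 s0=1 clk=1
t1.Δ0 s1=1 s4=0 s3=1 s5=0 s2=0 s0=1 clk=1
t1.Δ1 s1=1 s4=0 s3=1 s5=0 s2=0 s0=0 clk=0
t1.Δ2 s1=1 s4=1 s3=1 s5=0 s2=0 s0=0 clk=0
t1.Δ3 s1=1 s4=1 s3=1 s5=0 s2=1 s0=0 clk=0
t2.Δ0 s1=1 s4=1 s3=1 s5=0 s2=1 s0=0 clk=0
t2.Δ1 s1=1 s4=1 s3=1 s5=0 s2=1 s0=1 clk=1
t2.Δ2 s1=0 s4=0 s3=1 s5=1 s2=1 s0=1 clk=1
t2.Δ3 s1=0 s4=1 s3=1 s5=1 s2=0 s0=1 clk=1
t2.Δ4 s1=0 s4=1 s3=1 s5=1 s2=1 s0=1 clk=1
t3.Δ0 s1=0 s4=1 s3=1 s5=1 s2=1 s0=1 clk=1
t3.Δ1 s1=0 s4=1 s3=1 s5=1 s2=1 s0=1 clk=0
t4.Δ0 s1=0 s4=1 s3=1 s5=1 s2=1 s0=1 clk=0
t4.Δ1 s1=0 s4=1 s3=1 s5=1 s2=1 s0=1 clk=1
t4.Δ2 s1=1 s4=1 s3=1 s5=0 s2=1 s0=1 clk=1
t4.Δ3 s1=1 s4=0 s3=1 s5=0 s2=1 s0=1 clk=1
t4.Δ4 s1=1 s4=0 s3=1 s5=0 s2=0 s0=1 clk=1
t5.Δ0 s1=1 s4=0 s3=1 s5=0 s2=0 s0=1 clk=1
t5.Δ1 s1=1 s4=0 s3=1 s5=0 s2=0 s0=0 clk=0
t5.Δ2 s1=1 s4=1 s3=1 s5=0 s2=0 s0=0 clk=0
t5.Δ3 s1=1 s4=1 s3=1 s5=0 s2=1 s0=0 clk=0
t6.Δ0 s1=1 s4=1 s3=1 s5=0 s2=1 s0=0 clk=0
t6.Δ1 s1=1 s4=1 s3=1 s5=0 s2=1 s0=1 clk=1
t6.Δ2 s1=0 s4=0 s3=1 s5=1 s2=1 s0=1 clk=1
t6.Δ3 s1=0 s4=1 s3=1 s5=1 s2=0 s0=1 clk=1
t6.Δ4 s1=0 s4=1 s3=1 s5=1 s2=1 s0=1 clk=1
t7.Δ0 s1=0 s4=1 s3=1 s5=1 s2=1 s0=1 clk=1
t7.Δ1 s1=0 s4=1 s3=1 s5=1 s2=1 s0=1 clk=0
t8.Δ0 s1=0 s4=1 s3=1 s5=1 s2=1 s0=1 clk=0
t8.Δ1 s1=0 s4=1 s3=1 s5=1 s2=1 s0=1 clk=1
t8.Δ2 s1=1 s4=1 s3=1 s5=0 s2=1 s0=1 clk=1
t8.Δ3 s1=1 s4=0 s3=1 s5=0 s2=1 s0=1 clk=1
t8.Δ4 s1=1 s4=0 s3=1 s5=0 s2=0 s0=1 clk=1
t9.Δ0 s1=1 s4=0 s3=1 s5=0 s2=0 s0=1 clk=1
t9.Δ1 s1=1 s4=0 s3=1 s5=0 s2=0 s0=0 clk=0
t9.Δ2 s1=1 s4=1 s3=1 s5=0 s2=0 s0=0 clk=0
t9.Δ3 s1=1 s4=1 s3=1 s5=0 s2=1 s0=0 clk=0
t10.Δ0 s1=1 s4=1 s3=1 s5=0 s2=1 s0=0 clk=0
t10.Δ1 s1=1 s4=1 s3=1 s5=0 s2=1 s0=1 clk=1
t10.Δ2 s1=0 s4=0 s3=1 s5=1 s2=1 s0=1 clk=1
t10.Δ3 s1=0 s4=1 s3=1 s5=1 s2=0 s0=1 clk=1
t10.Δ4 s1=0 s4=1 s3=1 s5=1 s2=1 s0=1 clk=1
t11.Δ0 s1=0 s4=1 s3=1 s5=1 s2=1 s0=1 clk=1
t11.Δ1 s1=0 s4=1 s3=1 s5=1 s2=1 s0=1 clk=0
t12.Δ0 s1=0 s4=1 s3=1 s5=1 s2=1 s0=1 clk=0
t12.Δ1 s1=0 s4=1 s3=1 s5=1 s2=1 s0=1 clk=1
t12.Δ2 s1=1 s4=1 s3=1 s5=0 s2=1 s0=1 clk=1
t12.Δ3 s1=1 s4=0 s3=1 s5=0 s2=1 s0=1 clk=1
t12.Δ4 s1=1 s4=0 s3=1 s5=0 s2=0 s0=1 clk=1
t13.Δ0 s1=1 s4=0 s3=1 s5=0 s2=0 s0=1 clk=1
t13.Δ1 s1=1 s4=0 s3=1 s5=0 s2=0 s0=0 clk=0
t13.Δ2 s1=1 s4=1 s3=1 s5=0 s2=0 s0=0 clk=0
t13.Δ3 s1=1 s4=1 s3=1 s5=0 s2=1 s0=0 clk=0
t14.Δ0 s1=1 s4=1 s3=1 s5=0 s2=1 s0=0 clk=0
t14.Δ1 s1=1 s4=1 s3=1 s5=0 s2=1 s0=1 clk=1
t14.Δ2 s1=0 s4=0 s3=1 s5=1 s2=1 s0=1 clk=1
t14.Δ3 s1=0 s4=1 s3=1 s5=1 s2=0 s0=1 clk=1
t14.Δ4 s1=0 s4=1 s3=1 s5=1 s2=1 s0=1 clk=1
t15.Δ0 s1=0 s4=1 s3=1 s5=1 s2=1 s0=1 clk=1
t15.Δ1 s1=0 s4=1 s3=1 s5=1 s2=1 s0=1 clk=0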